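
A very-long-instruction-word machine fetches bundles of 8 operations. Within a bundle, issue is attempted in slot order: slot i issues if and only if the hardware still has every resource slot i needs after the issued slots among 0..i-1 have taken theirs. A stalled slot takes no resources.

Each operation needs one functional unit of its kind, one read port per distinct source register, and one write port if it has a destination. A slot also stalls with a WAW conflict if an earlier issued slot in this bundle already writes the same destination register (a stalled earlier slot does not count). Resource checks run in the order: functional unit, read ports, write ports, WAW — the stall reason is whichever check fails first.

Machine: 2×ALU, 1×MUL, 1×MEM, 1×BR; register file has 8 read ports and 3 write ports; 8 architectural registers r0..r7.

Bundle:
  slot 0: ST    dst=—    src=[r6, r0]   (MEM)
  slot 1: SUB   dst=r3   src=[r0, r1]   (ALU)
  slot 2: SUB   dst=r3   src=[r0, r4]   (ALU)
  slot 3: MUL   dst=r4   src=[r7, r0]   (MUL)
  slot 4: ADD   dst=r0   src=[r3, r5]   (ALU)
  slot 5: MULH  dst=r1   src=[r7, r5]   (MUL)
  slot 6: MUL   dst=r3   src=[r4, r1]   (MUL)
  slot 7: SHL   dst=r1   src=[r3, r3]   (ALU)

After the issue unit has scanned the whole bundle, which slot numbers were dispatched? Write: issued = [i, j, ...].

issued = [0, 1, 3, 4]

  0. MEM ⇒ go  {2A/1Mu/0Ld/1B | 6r 3w}
  1. ALU→r3 ⇒ go  {1A/1Mu/0Ld/1B | 4r 2w}
  2. ALU→r3 ⇒ no(WAW)  {1A/1Mu/0Ld/1B | 4r 2w}
  3. MUL→r4 ⇒ go  {1A/0Mu/0Ld/1B | 2r 1w}
  4. ALU→r0 ⇒ go  {0A/0Mu/0Ld/1B | 0r 0w}
  5. MUL→r1 ⇒ no(FU)  {0A/0Mu/0Ld/1B | 0r 0w}
  6. MUL→r3 ⇒ no(FU)  {0A/0Mu/0Ld/1B | 0r 0w}
  7. ALU→r1 ⇒ no(FU)  {0A/0Mu/0Ld/1B | 0r 0w}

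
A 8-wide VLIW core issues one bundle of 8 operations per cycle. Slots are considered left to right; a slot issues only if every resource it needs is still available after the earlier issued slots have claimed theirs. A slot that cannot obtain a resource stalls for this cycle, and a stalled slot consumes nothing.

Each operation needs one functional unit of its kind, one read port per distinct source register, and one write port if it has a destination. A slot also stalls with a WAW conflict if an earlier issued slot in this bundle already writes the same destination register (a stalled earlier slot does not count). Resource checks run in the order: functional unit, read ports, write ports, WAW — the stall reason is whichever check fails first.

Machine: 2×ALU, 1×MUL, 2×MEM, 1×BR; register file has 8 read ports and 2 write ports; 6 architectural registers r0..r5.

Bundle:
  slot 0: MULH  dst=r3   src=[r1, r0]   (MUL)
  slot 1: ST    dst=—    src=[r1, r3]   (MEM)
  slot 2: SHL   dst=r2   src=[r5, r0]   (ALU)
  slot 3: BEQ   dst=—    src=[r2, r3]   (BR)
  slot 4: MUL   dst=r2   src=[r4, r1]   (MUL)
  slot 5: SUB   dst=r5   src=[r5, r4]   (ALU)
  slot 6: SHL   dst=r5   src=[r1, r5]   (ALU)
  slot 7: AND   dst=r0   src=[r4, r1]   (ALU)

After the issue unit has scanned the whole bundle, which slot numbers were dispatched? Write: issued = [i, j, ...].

issued = [0, 1, 2, 3]

slot 0 (MUL): ISSUE — free A2,Mu0,Ld2,B1 rp6 wp1
slot 1 (MEM): ISSUE — free A2,Mu0,Ld1,B1 rp4 wp1
slot 2 (ALU): ISSUE — free A1,Mu0,Ld1,B1 rp2 wp0
slot 3 (BR): ISSUE — free A1,Mu0,Ld1,B0 rp0 wp0
slot 4 (MUL): stall FU — free A1,Mu0,Ld1,B0 rp0 wp0
slot 5 (ALU): stall RD_PORT — free A1,Mu0,Ld1,B0 rp0 wp0
slot 6 (ALU): stall RD_PORT — free A1,Mu0,Ld1,B0 rp0 wp0
slot 7 (ALU): stall RD_PORT — free A1,Mu0,Ld1,B0 rp0 wp0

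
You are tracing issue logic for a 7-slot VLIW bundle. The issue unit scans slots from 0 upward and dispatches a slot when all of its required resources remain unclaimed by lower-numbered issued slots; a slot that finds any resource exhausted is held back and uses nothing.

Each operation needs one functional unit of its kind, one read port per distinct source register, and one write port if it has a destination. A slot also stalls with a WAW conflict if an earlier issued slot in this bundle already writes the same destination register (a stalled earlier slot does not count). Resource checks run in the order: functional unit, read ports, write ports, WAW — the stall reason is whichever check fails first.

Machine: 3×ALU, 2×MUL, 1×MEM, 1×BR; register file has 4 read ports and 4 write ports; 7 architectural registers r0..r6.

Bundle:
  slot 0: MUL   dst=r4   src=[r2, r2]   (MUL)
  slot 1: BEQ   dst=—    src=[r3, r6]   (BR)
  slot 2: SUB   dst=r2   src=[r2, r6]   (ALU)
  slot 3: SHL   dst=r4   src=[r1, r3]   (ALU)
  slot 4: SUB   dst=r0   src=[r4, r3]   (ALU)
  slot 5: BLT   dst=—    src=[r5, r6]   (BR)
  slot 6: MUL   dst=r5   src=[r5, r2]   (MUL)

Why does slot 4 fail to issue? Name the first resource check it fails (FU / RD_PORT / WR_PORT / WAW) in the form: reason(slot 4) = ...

slot 0 (MUL): ISSUE — free A3,Mu1,Ld1,B1 rp3 wp3
slot 1 (BR): ISSUE — free A3,Mu1,Ld1,B0 rp1 wp3
slot 2 (ALU): stall RD_PORT — free A3,Mu1,Ld1,B0 rp1 wp3
slot 3 (ALU): stall RD_PORT — free A3,Mu1,Ld1,B0 rp1 wp3
slot 4 (ALU): stall RD_PORT — free A3,Mu1,Ld1,B0 rp1 wp3
slot 5 (BR): stall FU — free A3,Mu1,Ld1,B0 rp1 wp3
slot 6 (MUL): stall RD_PORT — free A3,Mu1,Ld1,B0 rp1 wp3

reason(slot 4) = RD_PORT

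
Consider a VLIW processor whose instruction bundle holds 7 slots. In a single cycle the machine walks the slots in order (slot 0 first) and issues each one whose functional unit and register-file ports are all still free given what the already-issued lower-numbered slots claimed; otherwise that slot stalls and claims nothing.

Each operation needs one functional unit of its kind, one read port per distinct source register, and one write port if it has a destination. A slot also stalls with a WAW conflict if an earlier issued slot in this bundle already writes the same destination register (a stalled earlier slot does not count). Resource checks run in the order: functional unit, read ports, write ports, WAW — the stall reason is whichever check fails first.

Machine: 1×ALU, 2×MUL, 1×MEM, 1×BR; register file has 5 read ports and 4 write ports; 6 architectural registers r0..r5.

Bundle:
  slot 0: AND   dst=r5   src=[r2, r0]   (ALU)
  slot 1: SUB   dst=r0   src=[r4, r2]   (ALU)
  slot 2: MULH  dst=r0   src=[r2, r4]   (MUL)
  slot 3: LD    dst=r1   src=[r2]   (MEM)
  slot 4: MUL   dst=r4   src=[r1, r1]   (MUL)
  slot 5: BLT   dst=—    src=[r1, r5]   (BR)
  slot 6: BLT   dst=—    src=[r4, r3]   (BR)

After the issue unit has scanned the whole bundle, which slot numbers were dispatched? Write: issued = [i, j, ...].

(0) want 1×ALU +2rd +1wr — yes → AL0|MU2|ME1|BR1|rd3|wr3
(1) want 1×ALU +2rd +1wr — FU → AL0|MU2|ME1|BR1|rd3|wr3
(2) want 1×MUL +2rd +1wr — yes → AL0|MU1|ME1|BR1|rd1|wr2
(3) want 1×MEM +1rd +1wr — yes → AL0|MU1|ME0|BR1|rd0|wr1
(4) want 1×MUL +1rd +1wr — RD_PORT → AL0|MU1|ME0|BR1|rd0|wr1
(5) want 1×BR +2rd +0wr — RD_PORT → AL0|MU1|ME0|BR1|rd0|wr1
(6) want 1×BR +2rd +0wr — RD_PORT → AL0|MU1|ME0|BR1|rd0|wr1

issued = [0, 2, 3]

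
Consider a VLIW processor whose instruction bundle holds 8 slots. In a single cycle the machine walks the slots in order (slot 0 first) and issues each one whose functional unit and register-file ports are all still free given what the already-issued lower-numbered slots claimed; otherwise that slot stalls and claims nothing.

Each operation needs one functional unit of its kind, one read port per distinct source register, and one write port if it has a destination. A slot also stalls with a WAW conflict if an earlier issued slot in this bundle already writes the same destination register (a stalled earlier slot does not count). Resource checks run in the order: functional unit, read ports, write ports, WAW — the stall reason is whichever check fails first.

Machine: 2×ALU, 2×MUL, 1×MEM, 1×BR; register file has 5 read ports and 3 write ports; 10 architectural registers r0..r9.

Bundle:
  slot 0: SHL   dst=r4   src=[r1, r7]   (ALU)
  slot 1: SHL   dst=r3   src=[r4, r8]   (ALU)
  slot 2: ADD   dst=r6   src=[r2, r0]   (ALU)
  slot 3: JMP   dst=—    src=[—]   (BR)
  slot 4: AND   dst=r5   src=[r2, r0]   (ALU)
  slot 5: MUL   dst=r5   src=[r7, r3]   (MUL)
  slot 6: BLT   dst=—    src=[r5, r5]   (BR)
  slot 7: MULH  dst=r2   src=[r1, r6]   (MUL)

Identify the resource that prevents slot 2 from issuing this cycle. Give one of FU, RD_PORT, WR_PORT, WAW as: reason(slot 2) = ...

slot 0 (ALU): ISSUE — free A1,Mu2,Ld1,B1 rp3 wp2
slot 1 (ALU): ISSUE — free A0,Mu2,Ld1,B1 rp1 wp1
slot 2 (ALU): stall FU — free A0,Mu2,Ld1,B1 rp1 wp1
slot 3 (BR): ISSUE — free A0,Mu2,Ld1,B0 rp1 wp1
slot 4 (ALU): stall FU — free A0,Mu2,Ld1,B0 rp1 wp1
slot 5 (MUL): stall RD_PORT — free A0,Mu2,Ld1,B0 rp1 wp1
slot 6 (BR): stall FU — free A0,Mu2,Ld1,B0 rp1 wp1
slot 7 (MUL): stall RD_PORT — free A0,Mu2,Ld1,B0 rp1 wp1

reason(slot 2) = FU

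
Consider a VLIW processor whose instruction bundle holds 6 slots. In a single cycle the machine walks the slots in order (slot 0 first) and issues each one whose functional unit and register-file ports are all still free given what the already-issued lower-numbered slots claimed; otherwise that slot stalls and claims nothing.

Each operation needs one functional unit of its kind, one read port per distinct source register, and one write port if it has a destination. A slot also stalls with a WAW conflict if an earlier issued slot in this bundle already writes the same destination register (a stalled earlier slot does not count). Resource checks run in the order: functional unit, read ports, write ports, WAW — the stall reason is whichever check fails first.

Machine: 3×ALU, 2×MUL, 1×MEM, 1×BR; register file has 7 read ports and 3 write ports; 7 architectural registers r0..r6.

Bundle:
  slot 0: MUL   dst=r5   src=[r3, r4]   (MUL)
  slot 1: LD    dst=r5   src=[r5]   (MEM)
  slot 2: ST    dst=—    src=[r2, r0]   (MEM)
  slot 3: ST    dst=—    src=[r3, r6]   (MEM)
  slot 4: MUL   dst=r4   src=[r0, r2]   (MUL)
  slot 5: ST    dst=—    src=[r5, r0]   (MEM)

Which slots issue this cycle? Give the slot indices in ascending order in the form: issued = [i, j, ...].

[0] MUL needs rd=2 wr=1: ok; after: ALU=3 MUL=1 MEM=1 BR=1, R=5, W=2
[1] MEM needs rd=1 wr=1: WAW; after: ALU=3 MUL=1 MEM=1 BR=1, R=5, W=2
[2] MEM needs rd=2 wr=0: ok; after: ALU=3 MUL=1 MEM=0 BR=1, R=3, W=2
[3] MEM needs rd=2 wr=0: FU; after: ALU=3 MUL=1 MEM=0 BR=1, R=3, W=2
[4] MUL needs rd=2 wr=1: ok; after: ALU=3 MUL=0 MEM=0 BR=1, R=1, W=1
[5] MEM needs rd=2 wr=0: FU; after: ALU=3 MUL=0 MEM=0 BR=1, R=1, W=1

issued = [0, 2, 4]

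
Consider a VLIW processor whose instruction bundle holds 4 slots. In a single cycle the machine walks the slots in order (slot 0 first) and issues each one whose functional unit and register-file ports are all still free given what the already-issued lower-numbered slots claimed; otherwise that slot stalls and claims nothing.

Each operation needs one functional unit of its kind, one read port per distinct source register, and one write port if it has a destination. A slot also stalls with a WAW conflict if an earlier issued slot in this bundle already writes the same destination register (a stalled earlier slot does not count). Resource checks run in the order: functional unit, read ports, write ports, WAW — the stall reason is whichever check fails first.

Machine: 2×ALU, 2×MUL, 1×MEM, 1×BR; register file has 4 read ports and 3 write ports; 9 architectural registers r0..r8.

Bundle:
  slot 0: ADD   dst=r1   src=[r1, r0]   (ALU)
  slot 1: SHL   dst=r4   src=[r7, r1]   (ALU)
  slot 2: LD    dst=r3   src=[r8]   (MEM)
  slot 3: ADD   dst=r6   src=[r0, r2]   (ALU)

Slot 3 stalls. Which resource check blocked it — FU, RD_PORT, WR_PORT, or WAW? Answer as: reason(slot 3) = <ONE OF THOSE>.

  0. ALU→r1 ⇒ go  {1A/2Mu/1Ld/1B | 2r 2w}
  1. ALU→r4 ⇒ go  {0A/2Mu/1Ld/1B | 0r 1w}
  2. MEM→r3 ⇒ no(RD_PORT)  {0A/2Mu/1Ld/1B | 0r 1w}
  3. ALU→r6 ⇒ no(FU)  {0A/2Mu/1Ld/1B | 0r 1w}

reason(slot 3) = FU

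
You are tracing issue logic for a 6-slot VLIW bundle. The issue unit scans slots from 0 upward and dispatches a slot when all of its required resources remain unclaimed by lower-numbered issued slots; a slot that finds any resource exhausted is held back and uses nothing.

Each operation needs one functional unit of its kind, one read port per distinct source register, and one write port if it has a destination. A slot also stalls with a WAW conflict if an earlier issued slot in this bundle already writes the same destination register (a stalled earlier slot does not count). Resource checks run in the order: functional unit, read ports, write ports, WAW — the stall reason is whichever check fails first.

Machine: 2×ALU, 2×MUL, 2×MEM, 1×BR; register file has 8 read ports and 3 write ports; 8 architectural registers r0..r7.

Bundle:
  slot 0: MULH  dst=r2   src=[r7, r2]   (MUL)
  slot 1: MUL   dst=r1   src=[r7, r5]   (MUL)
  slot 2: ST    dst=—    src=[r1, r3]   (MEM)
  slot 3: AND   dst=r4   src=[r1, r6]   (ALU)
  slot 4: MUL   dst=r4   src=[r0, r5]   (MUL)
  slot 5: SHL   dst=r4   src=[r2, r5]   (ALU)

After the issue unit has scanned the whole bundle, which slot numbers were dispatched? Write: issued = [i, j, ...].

[0] MUL needs rd=2 wr=1: ok; after: ALU=2 MUL=1 MEM=2 BR=1, R=6, W=2
[1] MUL needs rd=2 wr=1: ok; after: ALU=2 MUL=0 MEM=2 BR=1, R=4, W=1
[2] MEM needs rd=2 wr=0: ok; after: ALU=2 MUL=0 MEM=1 BR=1, R=2, W=1
[3] ALU needs rd=2 wr=1: ok; after: ALU=1 MUL=0 MEM=1 BR=1, R=0, W=0
[4] MUL needs rd=2 wr=1: FU; after: ALU=1 MUL=0 MEM=1 BR=1, R=0, W=0
[5] ALU needs rd=2 wr=1: RD_PORT; after: ALU=1 MUL=0 MEM=1 BR=1, R=0, W=0

issued = [0, 1, 2, 3]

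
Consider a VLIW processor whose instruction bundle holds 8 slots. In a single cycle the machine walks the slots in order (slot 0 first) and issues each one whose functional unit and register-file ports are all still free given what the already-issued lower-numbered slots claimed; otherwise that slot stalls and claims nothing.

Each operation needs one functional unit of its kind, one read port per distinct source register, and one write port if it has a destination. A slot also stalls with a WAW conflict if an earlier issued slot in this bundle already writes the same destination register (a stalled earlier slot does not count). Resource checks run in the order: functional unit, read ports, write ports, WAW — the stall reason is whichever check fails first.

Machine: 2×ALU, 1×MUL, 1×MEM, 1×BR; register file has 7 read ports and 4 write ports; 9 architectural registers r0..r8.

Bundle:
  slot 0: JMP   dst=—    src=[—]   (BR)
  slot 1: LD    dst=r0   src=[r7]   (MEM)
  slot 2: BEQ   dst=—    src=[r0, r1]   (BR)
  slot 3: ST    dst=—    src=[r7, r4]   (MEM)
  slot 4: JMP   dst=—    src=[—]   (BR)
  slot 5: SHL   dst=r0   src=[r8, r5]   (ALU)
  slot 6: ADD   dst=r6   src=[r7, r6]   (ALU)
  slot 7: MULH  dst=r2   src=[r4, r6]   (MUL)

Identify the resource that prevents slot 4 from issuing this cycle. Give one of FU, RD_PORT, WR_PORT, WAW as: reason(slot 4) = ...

[0] BR needs rd=0 wr=0: ok; after: ALU=2 MUL=1 MEM=1 BR=0, R=7, W=4
[1] MEM needs rd=1 wr=1: ok; after: ALU=2 MUL=1 MEM=0 BR=0, R=6, W=3
[2] BR needs rd=2 wr=0: FU; after: ALU=2 MUL=1 MEM=0 BR=0, R=6, W=3
[3] MEM needs rd=2 wr=0: FU; after: ALU=2 MUL=1 MEM=0 BR=0, R=6, W=3
[4] BR needs rd=0 wr=0: FU; after: ALU=2 MUL=1 MEM=0 BR=0, R=6, W=3
[5] ALU needs rd=2 wr=1: WAW; after: ALU=2 MUL=1 MEM=0 BR=0, R=6, W=3
[6] ALU needs rd=2 wr=1: ok; after: ALU=1 MUL=1 MEM=0 BR=0, R=4, W=2
[7] MUL needs rd=2 wr=1: ok; after: ALU=1 MUL=0 MEM=0 BR=0, R=2, W=1

reason(slot 4) = FU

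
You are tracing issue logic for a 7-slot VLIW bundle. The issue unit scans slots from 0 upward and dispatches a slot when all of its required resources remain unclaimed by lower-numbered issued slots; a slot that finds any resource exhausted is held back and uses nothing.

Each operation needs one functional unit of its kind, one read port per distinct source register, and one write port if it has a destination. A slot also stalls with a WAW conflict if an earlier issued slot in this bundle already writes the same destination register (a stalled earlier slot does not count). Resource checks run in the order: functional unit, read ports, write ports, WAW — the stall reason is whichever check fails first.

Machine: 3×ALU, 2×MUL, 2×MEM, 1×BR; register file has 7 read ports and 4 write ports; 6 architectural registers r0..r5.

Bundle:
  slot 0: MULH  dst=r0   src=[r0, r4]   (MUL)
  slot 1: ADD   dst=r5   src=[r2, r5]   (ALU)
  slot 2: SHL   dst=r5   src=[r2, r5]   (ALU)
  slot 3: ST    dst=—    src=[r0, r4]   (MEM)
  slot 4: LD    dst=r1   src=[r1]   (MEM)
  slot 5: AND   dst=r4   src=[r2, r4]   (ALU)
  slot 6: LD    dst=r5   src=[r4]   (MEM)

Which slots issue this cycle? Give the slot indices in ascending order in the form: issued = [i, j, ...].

slot 0 (MUL): ISSUE — free A3,Mu1,Ld2,B1 rp5 wp3
slot 1 (ALU): ISSUE — free A2,Mu1,Ld2,B1 rp3 wp2
slot 2 (ALU): stall WAW — free A2,Mu1,Ld2,B1 rp3 wp2
slot 3 (MEM): ISSUE — free A2,Mu1,Ld1,B1 rp1 wp2
slot 4 (MEM): ISSUE — free A2,Mu1,Ld0,B1 rp0 wp1
slot 5 (ALU): stall RD_PORT — free A2,Mu1,Ld0,B1 rp0 wp1
slot 6 (MEM): stall FU — free A2,Mu1,Ld0,B1 rp0 wp1

issued = [0, 1, 3, 4]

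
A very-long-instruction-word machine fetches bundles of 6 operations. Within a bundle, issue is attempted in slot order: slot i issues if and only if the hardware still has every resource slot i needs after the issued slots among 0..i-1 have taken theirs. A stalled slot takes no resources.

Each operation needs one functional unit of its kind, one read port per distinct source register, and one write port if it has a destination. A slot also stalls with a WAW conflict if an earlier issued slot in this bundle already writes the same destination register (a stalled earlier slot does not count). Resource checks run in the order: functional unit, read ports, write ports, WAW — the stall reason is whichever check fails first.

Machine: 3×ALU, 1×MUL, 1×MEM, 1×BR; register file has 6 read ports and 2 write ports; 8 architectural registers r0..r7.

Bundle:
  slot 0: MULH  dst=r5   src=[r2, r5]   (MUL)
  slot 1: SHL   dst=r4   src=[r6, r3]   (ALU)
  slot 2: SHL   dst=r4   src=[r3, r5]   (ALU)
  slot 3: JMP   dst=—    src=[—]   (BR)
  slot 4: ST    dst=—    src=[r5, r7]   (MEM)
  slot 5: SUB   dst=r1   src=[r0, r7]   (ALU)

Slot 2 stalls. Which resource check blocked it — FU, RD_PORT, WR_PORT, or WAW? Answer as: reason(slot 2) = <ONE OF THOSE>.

slot 0 (MUL): ISSUE — free A3,Mu0,Ld1,B1 rp4 wp1
slot 1 (ALU): ISSUE — free A2,Mu0,Ld1,B1 rp2 wp0
slot 2 (ALU): stall WR_PORT — free A2,Mu0,Ld1,B1 rp2 wp0
slot 3 (BR): ISSUE — free A2,Mu0,Ld1,B0 rp2 wp0
slot 4 (MEM): ISSUE — free A2,Mu0,Ld0,B0 rp0 wp0
slot 5 (ALU): stall RD_PORT — free A2,Mu0,Ld0,B0 rp0 wp0

reason(slot 2) = WR_PORT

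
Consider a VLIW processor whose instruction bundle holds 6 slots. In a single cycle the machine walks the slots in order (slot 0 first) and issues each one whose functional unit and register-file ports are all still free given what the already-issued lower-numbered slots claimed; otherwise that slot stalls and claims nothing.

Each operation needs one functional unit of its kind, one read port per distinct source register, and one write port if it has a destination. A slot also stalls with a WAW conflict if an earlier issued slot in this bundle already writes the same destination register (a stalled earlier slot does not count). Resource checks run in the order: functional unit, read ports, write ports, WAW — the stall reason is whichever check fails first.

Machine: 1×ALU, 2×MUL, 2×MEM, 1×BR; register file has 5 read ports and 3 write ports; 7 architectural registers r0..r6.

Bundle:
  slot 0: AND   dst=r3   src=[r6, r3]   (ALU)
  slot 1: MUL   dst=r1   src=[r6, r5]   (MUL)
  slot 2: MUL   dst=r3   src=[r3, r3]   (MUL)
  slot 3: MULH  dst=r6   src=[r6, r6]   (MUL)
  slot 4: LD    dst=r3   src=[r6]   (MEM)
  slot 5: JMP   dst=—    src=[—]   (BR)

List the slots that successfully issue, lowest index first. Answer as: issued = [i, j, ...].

slot 0 (ALU): ISSUE — free A0,Mu2,Ld2,B1 rp3 wp2
slot 1 (MUL): ISSUE — free A0,Mu1,Ld2,B1 rp1 wp1
slot 2 (MUL): stall WAW — free A0,Mu1,Ld2,B1 rp1 wp1
slot 3 (MUL): ISSUE — free A0,Mu0,Ld2,B1 rp0 wp0
slot 4 (MEM): stall RD_PORT — free A0,Mu0,Ld2,B1 rp0 wp0
slot 5 (BR): ISSUE — free A0,Mu0,Ld2,B0 rp0 wp0

issued = [0, 1, 3, 5]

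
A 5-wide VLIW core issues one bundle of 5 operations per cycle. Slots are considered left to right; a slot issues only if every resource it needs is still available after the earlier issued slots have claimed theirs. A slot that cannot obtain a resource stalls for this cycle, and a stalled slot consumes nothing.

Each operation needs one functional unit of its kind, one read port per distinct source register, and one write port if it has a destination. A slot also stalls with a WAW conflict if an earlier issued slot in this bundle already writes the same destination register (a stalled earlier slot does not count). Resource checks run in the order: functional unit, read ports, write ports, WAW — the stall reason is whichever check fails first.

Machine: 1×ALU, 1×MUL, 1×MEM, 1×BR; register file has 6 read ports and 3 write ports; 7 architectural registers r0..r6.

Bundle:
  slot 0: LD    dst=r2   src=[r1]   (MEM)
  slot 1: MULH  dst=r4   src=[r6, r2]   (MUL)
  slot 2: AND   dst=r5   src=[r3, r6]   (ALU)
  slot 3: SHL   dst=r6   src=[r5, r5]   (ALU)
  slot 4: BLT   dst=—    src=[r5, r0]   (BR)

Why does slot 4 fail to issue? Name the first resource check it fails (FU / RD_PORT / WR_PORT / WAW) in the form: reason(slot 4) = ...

  0. MEM→r2 ⇒ go  {1A/1Mu/0Ld/1B | 5r 2w}
  1. MUL→r4 ⇒ go  {1A/0Mu/0Ld/1B | 3r 1w}
  2. ALU→r5 ⇒ go  {0A/0Mu/0Ld/1B | 1r 0w}
  3. ALU→r6 ⇒ no(FU)  {0A/0Mu/0Ld/1B | 1r 0w}
  4. BR ⇒ no(RD_PORT)  {0A/0Mu/0Ld/1B | 1r 0w}

reason(slot 4) = RD_PORT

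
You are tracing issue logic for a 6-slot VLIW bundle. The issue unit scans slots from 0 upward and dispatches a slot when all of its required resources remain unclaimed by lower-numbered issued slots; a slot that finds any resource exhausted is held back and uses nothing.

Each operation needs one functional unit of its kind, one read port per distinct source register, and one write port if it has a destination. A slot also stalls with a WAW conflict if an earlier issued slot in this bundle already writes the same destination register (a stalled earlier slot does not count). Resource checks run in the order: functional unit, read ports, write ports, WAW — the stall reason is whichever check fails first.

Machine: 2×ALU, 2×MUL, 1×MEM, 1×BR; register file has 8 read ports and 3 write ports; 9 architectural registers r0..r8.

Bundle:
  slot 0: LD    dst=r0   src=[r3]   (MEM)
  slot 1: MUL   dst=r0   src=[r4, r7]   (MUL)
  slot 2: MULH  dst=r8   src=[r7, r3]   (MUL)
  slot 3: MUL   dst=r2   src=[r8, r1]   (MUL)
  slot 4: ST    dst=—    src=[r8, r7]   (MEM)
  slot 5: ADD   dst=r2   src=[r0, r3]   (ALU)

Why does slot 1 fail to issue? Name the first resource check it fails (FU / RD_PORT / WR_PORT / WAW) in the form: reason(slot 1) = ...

reason(slot 1) = WAW

#0 MEM src=r3 dispatched  <A:2 Mu:2 Ld:0 B:1 rd:7 wr:2>
#1 MUL src=r4,r7 held:WAW  <A:2 Mu:2 Ld:0 B:1 rd:7 wr:2>
#2 MUL src=r7,r3 dispatched  <A:2 Mu:1 Ld:0 B:1 rd:5 wr:1>
#3 MUL src=r8,r1 dispatched  <A:2 Mu:0 Ld:0 B:1 rd:3 wr:0>
#4 MEM src=r8,r7 held:FU  <A:2 Mu:0 Ld:0 B:1 rd:3 wr:0>
#5 ALU src=r0,r3 held:WR_PORT  <A:2 Mu:0 Ld:0 B:1 rd:3 wr:0>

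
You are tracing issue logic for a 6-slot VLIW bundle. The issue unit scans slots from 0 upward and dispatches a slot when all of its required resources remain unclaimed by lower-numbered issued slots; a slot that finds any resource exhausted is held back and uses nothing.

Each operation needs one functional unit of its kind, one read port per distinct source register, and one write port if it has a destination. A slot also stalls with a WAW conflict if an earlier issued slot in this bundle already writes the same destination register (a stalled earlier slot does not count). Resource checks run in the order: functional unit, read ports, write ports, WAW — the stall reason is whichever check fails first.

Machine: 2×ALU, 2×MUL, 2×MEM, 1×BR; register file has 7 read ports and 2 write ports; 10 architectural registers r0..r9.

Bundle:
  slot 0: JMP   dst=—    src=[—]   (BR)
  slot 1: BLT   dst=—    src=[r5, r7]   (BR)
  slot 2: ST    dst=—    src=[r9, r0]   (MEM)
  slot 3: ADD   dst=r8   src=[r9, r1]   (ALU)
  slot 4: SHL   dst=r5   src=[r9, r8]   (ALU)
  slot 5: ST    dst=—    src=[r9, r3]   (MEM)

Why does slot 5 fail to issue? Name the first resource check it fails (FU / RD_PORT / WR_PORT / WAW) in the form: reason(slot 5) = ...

reason(slot 5) = RD_PORT

slot 0 (BR): ISSUE — free A2,Mu2,Ld2,B0 rp7 wp2
slot 1 (BR): stall FU — free A2,Mu2,Ld2,B0 rp7 wp2
slot 2 (MEM): ISSUE — free A2,Mu2,Ld1,B0 rp5 wp2
slot 3 (ALU): ISSUE — free A1,Mu2,Ld1,B0 rp3 wp1
slot 4 (ALU): ISSUE — free A0,Mu2,Ld1,B0 rp1 wp0
slot 5 (MEM): stall RD_PORT — free A0,Mu2,Ld1,B0 rp1 wp0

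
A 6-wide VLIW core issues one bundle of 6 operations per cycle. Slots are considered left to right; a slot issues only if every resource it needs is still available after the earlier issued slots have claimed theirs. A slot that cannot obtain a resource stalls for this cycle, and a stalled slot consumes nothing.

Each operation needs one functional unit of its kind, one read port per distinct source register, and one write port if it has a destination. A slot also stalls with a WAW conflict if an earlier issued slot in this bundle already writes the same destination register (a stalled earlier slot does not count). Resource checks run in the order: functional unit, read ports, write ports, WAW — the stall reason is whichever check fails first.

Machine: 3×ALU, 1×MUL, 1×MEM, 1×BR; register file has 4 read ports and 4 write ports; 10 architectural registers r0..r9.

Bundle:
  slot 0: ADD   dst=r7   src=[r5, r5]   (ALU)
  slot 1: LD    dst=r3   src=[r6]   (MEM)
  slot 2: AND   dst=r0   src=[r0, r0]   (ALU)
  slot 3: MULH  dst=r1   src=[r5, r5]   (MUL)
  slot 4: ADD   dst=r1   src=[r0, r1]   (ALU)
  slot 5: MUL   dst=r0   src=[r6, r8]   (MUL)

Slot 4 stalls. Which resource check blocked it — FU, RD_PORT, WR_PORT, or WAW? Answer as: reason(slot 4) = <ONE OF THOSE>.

slot 0 (ALU): ISSUE — free A2,Mu1,Ld1,B1 rp3 wp3
slot 1 (MEM): ISSUE — free A2,Mu1,Ld0,B1 rp2 wp2
slot 2 (ALU): ISSUE — free A1,Mu1,Ld0,B1 rp1 wp1
slot 3 (MUL): ISSUE — free A1,Mu0,Ld0,B1 rp0 wp0
slot 4 (ALU): stall RD_PORT — free A1,Mu0,Ld0,B1 rp0 wp0
slot 5 (MUL): stall FU — free A1,Mu0,Ld0,B1 rp0 wp0

reason(slot 4) = RD_PORT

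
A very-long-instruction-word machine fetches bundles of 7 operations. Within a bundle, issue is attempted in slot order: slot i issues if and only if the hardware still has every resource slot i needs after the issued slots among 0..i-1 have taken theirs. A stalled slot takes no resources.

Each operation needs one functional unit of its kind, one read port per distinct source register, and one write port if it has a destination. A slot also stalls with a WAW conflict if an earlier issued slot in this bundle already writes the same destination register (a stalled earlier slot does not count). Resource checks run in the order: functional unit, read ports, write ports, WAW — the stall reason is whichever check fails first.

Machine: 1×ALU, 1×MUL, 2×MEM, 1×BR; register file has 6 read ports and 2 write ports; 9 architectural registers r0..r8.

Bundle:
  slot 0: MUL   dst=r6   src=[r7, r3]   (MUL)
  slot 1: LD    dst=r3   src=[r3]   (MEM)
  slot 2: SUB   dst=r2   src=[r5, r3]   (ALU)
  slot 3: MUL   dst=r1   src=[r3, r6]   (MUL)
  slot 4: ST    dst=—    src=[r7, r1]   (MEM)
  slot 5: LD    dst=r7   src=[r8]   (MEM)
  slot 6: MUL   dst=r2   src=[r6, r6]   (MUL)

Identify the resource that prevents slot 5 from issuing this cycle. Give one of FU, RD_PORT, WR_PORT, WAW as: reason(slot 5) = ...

reason(slot 5) = FU

[0] MUL needs rd=2 wr=1: ok; after: ALU=1 MUL=0 MEM=2 BR=1, R=4, W=1
[1] MEM needs rd=1 wr=1: ok; after: ALU=1 MUL=0 MEM=1 BR=1, R=3, W=0
[2] ALU needs rd=2 wr=1: WR_PORT; after: ALU=1 MUL=0 MEM=1 BR=1, R=3, W=0
[3] MUL needs rd=2 wr=1: FU; after: ALU=1 MUL=0 MEM=1 BR=1, R=3, W=0
[4] MEM needs rd=2 wr=0: ok; after: ALU=1 MUL=0 MEM=0 BR=1, R=1, W=0
[5] MEM needs rd=1 wr=1: FU; after: ALU=1 MUL=0 MEM=0 BR=1, R=1, W=0
[6] MUL needs rd=1 wr=1: FU; after: ALU=1 MUL=0 MEM=0 BR=1, R=1, W=0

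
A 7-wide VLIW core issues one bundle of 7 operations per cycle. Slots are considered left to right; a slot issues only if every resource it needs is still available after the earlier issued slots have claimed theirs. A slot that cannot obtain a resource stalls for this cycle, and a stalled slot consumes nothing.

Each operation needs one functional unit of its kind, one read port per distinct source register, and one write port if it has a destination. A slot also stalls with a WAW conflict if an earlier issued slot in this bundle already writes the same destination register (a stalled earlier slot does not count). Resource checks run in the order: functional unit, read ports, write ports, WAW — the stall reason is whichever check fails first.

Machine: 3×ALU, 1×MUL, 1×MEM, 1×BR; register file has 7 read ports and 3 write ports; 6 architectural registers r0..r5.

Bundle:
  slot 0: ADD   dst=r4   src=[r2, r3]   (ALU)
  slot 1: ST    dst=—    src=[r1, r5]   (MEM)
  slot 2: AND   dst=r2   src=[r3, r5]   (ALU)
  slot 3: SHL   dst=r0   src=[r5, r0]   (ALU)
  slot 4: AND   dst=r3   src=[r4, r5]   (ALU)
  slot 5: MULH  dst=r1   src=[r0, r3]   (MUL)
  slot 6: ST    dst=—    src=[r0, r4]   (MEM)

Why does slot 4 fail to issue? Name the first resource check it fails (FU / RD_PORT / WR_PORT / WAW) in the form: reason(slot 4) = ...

reason(slot 4) = RD_PORT

slot 0 (ALU): ISSUE — free A2,Mu1,Ld1,B1 rp5 wp2
slot 1 (MEM): ISSUE — free A2,Mu1,Ld0,B1 rp3 wp2
slot 2 (ALU): ISSUE — free A1,Mu1,Ld0,B1 rp1 wp1
slot 3 (ALU): stall RD_PORT — free A1,Mu1,Ld0,B1 rp1 wp1
slot 4 (ALU): stall RD_PORT — free A1,Mu1,Ld0,B1 rp1 wp1
slot 5 (MUL): stall RD_PORT — free A1,Mu1,Ld0,B1 rp1 wp1
slot 6 (MEM): stall FU — free A1,Mu1,Ld0,B1 rp1 wp1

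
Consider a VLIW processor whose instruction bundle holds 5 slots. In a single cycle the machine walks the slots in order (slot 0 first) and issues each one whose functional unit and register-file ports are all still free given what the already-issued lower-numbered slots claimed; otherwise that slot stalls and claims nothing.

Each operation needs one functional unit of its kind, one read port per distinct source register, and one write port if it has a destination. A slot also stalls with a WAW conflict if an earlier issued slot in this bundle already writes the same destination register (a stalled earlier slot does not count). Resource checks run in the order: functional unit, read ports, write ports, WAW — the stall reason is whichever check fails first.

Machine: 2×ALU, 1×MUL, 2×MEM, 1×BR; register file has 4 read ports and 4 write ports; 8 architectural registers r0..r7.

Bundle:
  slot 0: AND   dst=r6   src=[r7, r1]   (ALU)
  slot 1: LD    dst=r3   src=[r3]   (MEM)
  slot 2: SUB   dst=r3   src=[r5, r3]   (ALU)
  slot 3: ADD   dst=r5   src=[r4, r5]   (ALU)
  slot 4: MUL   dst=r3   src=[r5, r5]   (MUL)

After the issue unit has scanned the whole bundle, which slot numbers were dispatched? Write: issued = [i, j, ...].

issued = [0, 1]

[0] ALU needs rd=2 wr=1: ok; after: ALU=1 MUL=1 MEM=2 BR=1, R=2, W=3
[1] MEM needs rd=1 wr=1: ok; after: ALU=1 MUL=1 MEM=1 BR=1, R=1, W=2
[2] ALU needs rd=2 wr=1: RD_PORT; after: ALU=1 MUL=1 MEM=1 BR=1, R=1, W=2
[3] ALU needs rd=2 wr=1: RD_PORT; after: ALU=1 MUL=1 MEM=1 BR=1, R=1, W=2
[4] MUL needs rd=1 wr=1: WAW; after: ALU=1 MUL=1 MEM=1 BR=1, R=1, W=2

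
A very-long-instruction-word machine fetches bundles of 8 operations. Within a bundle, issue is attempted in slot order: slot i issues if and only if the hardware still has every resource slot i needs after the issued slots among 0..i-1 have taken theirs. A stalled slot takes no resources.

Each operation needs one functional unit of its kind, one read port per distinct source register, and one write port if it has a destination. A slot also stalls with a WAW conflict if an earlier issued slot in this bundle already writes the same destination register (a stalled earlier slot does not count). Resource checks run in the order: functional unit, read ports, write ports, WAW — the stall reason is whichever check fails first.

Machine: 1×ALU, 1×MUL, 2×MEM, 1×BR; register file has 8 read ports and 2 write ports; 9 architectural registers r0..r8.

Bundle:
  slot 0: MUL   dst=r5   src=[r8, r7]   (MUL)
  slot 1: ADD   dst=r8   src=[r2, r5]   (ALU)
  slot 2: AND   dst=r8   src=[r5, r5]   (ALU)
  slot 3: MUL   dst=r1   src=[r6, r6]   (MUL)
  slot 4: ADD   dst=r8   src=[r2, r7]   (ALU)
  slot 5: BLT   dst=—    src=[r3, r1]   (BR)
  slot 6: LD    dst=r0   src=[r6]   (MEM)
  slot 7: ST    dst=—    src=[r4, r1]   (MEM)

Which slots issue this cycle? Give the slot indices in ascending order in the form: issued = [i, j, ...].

  0. MUL→r5 ⇒ go  {1A/0Mu/2Ld/1B | 6r 1w}
  1. ALU→r8 ⇒ go  {0A/0Mu/2Ld/1B | 4r 0w}
  2. ALU→r8 ⇒ no(FU)  {0A/0Mu/2Ld/1B | 4r 0w}
  3. MUL→r1 ⇒ no(FU)  {0A/0Mu/2Ld/1B | 4r 0w}
  4. ALU→r8 ⇒ no(FU)  {0A/0Mu/2Ld/1B | 4r 0w}
  5. BR ⇒ go  {0A/0Mu/2Ld/0B | 2r 0w}
  6. MEM→r0 ⇒ no(WR_PORT)  {0A/0Mu/2Ld/0B | 2r 0w}
  7. MEM ⇒ go  {0A/0Mu/1Ld/0B | 0r 0w}

issued = [0, 1, 5, 7]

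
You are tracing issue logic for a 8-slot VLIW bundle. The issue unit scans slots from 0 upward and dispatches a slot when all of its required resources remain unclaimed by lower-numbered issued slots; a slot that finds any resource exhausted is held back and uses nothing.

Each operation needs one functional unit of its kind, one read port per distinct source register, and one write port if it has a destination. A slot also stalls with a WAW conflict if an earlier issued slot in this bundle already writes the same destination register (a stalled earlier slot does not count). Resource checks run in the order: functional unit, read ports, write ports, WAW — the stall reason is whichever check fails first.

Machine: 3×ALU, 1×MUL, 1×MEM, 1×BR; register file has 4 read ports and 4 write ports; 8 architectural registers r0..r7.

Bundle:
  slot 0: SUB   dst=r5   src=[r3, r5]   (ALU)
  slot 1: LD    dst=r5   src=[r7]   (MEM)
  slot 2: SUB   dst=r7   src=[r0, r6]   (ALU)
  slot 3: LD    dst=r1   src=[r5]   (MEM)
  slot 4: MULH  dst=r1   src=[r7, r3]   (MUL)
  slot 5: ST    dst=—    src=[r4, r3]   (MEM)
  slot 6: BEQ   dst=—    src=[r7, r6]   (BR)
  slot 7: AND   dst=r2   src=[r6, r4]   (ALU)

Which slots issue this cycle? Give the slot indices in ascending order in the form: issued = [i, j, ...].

issued = [0, 2]

[0] ALU needs rd=2 wr=1: ok; after: ALU=2 MUL=1 MEM=1 BR=1, R=2, W=3
[1] MEM needs rd=1 wr=1: WAW; after: ALU=2 MUL=1 MEM=1 BR=1, R=2, W=3
[2] ALU needs rd=2 wr=1: ok; after: ALU=1 MUL=1 MEM=1 BR=1, R=0, W=2
[3] MEM needs rd=1 wr=1: RD_PORT; after: ALU=1 MUL=1 MEM=1 BR=1, R=0, W=2
[4] MUL needs rd=2 wr=1: RD_PORT; after: ALU=1 MUL=1 MEM=1 BR=1, R=0, W=2
[5] MEM needs rd=2 wr=0: RD_PORT; after: ALU=1 MUL=1 MEM=1 BR=1, R=0, W=2
[6] BR needs rd=2 wr=0: RD_PORT; after: ALU=1 MUL=1 MEM=1 BR=1, R=0, W=2
[7] ALU needs rd=2 wr=1: RD_PORT; after: ALU=1 MUL=1 MEM=1 BR=1, R=0, W=2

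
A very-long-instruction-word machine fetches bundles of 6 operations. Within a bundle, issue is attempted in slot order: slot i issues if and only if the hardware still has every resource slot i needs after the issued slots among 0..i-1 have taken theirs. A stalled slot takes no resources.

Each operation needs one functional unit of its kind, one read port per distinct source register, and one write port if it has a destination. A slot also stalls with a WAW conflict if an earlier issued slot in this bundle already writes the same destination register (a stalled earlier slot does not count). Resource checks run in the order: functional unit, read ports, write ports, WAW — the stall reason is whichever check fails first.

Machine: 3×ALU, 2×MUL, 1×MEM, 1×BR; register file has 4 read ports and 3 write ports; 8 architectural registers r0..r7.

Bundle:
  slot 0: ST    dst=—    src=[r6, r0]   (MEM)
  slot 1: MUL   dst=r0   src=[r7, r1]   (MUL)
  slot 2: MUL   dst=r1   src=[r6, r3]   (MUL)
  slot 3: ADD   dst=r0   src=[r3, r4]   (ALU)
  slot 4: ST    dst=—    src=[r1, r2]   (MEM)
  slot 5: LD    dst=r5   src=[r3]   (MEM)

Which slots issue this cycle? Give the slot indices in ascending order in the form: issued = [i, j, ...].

slot 0 (MEM): ISSUE — free A3,Mu2,Ld0,B1 rp2 wp3
slot 1 (MUL): ISSUE — free A3,Mu1,Ld0,B1 rp0 wp2
slot 2 (MUL): stall RD_PORT — free A3,Mu1,Ld0,B1 rp0 wp2
slot 3 (ALU): stall RD_PORT — free A3,Mu1,Ld0,B1 rp0 wp2
slot 4 (MEM): stall FU — free A3,Mu1,Ld0,B1 rp0 wp2
slot 5 (MEM): stall FU — free A3,Mu1,Ld0,B1 rp0 wp2

issued = [0, 1]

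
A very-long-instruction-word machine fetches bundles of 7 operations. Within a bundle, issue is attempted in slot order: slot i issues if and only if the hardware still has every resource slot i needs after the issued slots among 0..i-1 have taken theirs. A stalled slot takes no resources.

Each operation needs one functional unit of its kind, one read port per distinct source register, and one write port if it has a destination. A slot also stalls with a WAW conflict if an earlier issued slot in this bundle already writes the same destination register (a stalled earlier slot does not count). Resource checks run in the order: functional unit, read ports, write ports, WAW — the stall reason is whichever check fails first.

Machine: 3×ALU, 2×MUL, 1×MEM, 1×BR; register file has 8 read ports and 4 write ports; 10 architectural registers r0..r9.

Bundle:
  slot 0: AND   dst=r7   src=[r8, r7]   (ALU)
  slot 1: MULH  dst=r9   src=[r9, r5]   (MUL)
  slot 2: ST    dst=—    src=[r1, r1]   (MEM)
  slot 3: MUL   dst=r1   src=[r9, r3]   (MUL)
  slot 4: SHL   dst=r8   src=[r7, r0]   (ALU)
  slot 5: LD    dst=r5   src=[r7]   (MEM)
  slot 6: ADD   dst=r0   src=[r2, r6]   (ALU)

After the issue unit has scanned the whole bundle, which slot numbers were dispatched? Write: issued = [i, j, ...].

issued = [0, 1, 2, 3]

[0] ALU needs rd=2 wr=1: ok; after: ALU=2 MUL=2 MEM=1 BR=1, R=6, W=3
[1] MUL needs rd=2 wr=1: ok; after: ALU=2 MUL=1 MEM=1 BR=1, R=4, W=2
[2] MEM needs rd=1 wr=0: ok; after: ALU=2 MUL=1 MEM=0 BR=1, R=3, W=2
[3] MUL needs rd=2 wr=1: ok; after: ALU=2 MUL=0 MEM=0 BR=1, R=1, W=1
[4] ALU needs rd=2 wr=1: RD_PORT; after: ALU=2 MUL=0 MEM=0 BR=1, R=1, W=1
[5] MEM needs rd=1 wr=1: FU; after: ALU=2 MUL=0 MEM=0 BR=1, R=1, W=1
[6] ALU needs rd=2 wr=1: RD_PORT; after: ALU=2 MUL=0 MEM=0 BR=1, R=1, W=1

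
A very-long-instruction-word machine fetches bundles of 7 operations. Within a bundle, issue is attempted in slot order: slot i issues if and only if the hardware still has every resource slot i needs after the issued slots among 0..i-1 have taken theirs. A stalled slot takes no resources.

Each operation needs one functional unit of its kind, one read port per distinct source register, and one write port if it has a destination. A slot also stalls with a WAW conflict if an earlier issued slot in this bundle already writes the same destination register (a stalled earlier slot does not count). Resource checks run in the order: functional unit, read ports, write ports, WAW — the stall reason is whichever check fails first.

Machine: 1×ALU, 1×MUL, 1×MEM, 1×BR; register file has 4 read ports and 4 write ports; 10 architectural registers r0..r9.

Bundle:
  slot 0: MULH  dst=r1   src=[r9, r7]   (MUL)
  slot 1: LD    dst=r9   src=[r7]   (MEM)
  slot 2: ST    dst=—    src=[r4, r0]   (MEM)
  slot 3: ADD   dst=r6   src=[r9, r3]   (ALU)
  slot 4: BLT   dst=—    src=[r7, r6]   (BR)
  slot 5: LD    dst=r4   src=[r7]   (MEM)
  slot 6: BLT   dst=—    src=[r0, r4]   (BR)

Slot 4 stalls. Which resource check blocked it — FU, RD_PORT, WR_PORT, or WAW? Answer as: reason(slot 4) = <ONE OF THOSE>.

  0. MUL→r1 ⇒ go  {1A/0Mu/1Ld/1B | 2r 3w}
  1. MEM→r9 ⇒ go  {1A/0Mu/0Ld/1B | 1r 2w}
  2. MEM ⇒ no(FU)  {1A/0Mu/0Ld/1B | 1r 2w}
  3. ALU→r6 ⇒ no(RD_PORT)  {1A/0Mu/0Ld/1B | 1r 2w}
  4. BR ⇒ no(RD_PORT)  {1A/0Mu/0Ld/1B | 1r 2w}
  5. MEM→r4 ⇒ no(FU)  {1A/0Mu/0Ld/1B | 1r 2w}
  6. BR ⇒ no(RD_PORT)  {1A/0Mu/0Ld/1B | 1r 2w}

reason(slot 4) = RD_PORT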